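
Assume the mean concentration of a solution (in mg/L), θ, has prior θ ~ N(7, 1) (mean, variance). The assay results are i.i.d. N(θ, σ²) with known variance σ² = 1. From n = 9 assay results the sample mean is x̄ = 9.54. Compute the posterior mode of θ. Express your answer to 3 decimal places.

θ̂_MAP = 9.286

n = 9, x̄ = 9.54.
For a Normal prior and Normal likelihood with known variance, the posterior is Normal; its mode equals its mean, the precision-weighted average.
Prior precision 1/σ₀² = 1/1 = 1; data precision n/σ² = 9/1 = 9.
θ̂ = (1·7 + 9·9.54) / (1 + 9) = 92.86/10 = 9.286.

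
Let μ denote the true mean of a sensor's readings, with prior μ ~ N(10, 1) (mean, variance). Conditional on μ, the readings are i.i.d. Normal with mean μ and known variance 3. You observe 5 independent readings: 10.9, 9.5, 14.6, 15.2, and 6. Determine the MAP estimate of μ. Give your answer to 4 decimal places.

n = 5; x̄ = (10.9 + 9.5 + 14.6 + 15.2 + 6)/5 = 56.2/5 = 11.24.
For a Normal prior and Normal likelihood with known variance, the posterior is Normal; its mode equals its mean, the precision-weighted average.
Prior precision 1/σ₀² = 1/1 = 1; data precision n/σ² = 5/3.
μ̂ = (1·10 + (5/3)·11.24) / (1 + 5/3) = (431/15)/(8/3) = 10.7750.

μ̂_MAP = 10.7750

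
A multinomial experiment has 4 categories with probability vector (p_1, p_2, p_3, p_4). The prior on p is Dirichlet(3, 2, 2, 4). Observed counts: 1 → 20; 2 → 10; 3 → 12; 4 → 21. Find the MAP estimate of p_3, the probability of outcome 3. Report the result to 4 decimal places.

MAP estimate: 0.1857

The posterior is Dirichlet(αᵢ + nᵢ) = Dirichlet(23, 12, 14, 25).
For a Dirichlet(a₁,…,a_K) with all aᵢ > 1, the mode has j-th component (aⱼ − 1)/(Σaᵢ − K).
Here Σaᵢ = 74 and K = 4, so p_3 = (14 − 1)/(74 − 4) = 13/70 ≈ 0.1857.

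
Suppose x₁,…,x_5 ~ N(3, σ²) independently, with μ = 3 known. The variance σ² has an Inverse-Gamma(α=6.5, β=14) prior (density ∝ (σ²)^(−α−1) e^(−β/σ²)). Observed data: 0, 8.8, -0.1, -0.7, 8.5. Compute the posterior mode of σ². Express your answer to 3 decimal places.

Sum of squared deviations about the known mean: SS = (0−3)² + (8.8−3)² + (-0.1−3)² + (-0.7−3)² + (8.5−3)² = 96.19.
The Normal likelihood contributes (σ²)^(−n/2) exp(−SS/(2σ²)), so the posterior is Inverse-Gamma(α + n/2, β + SS/2) = Inverse-Gamma(9, 62.095).
The mode of Inverse-Gamma(a, b) is b/(a+1) = 62.095/10 ≈ 6.210.

σ̂²_MAP = 6.210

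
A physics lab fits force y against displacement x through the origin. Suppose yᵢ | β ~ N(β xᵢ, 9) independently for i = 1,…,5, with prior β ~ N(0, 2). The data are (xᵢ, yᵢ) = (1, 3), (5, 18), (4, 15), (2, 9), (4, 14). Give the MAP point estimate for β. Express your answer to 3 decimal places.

log p(β | y) = −Σ(yᵢ − βxᵢ)²/(2·9) − β²/(2·2) + const.
Setting the derivative to zero: Σxᵢ(yᵢ − βxᵢ)/9 − β/2 = 0, so β = Σxᵢyᵢ / (Σxᵢ² + σ²/τ²).
Σxᵢyᵢ = 1·3 + 5·18 + 4·15 + 2·9 + 4·14 = 227; Σxᵢ² = 62; σ²/τ² = 4.5.
β̂_MAP = 227 / (62 + 4.5) = 227/66.5 ≈ 3.414.

β̂_MAP = 3.414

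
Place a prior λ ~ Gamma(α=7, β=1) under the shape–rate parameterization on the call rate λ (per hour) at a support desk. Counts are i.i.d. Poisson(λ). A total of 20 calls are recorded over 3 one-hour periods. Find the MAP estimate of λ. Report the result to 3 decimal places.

λ̂_MAP = 6.500

Σxᵢ = 20, n = 3.
Posterior ∝ λ^6e^(−1λ) · λ^20e^(−3λ) = λ^26e^(−4λ), i.e. Gamma(shape=27, rate=4).
The mode of a Gamma(a, b) with a ≥ 1 (shape–rate) is (a−1)/b = 26/4 ≈ 6.500.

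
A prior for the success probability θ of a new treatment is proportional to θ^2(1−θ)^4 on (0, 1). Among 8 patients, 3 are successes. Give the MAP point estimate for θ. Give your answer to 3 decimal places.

θ̂_MAP = 0.357

The prior density ∝ θ^2(1−θ)^4 is the kernel of Beta(3, 5).
Data: 3 successes in 8 trials. The binomial likelihood contributes θ^3(1−θ)^5, so the posterior is Beta(3+3, 5+5) = Beta(6, 10).
For Beta(a, b) with a, b > 1 the mode is (a−1)/(a+b−2) = 5/14 ≈ 0.357.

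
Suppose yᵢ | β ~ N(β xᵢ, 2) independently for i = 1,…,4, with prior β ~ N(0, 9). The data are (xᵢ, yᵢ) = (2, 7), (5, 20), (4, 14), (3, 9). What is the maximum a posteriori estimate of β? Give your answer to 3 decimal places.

log p(β | y) = −Σ(yᵢ − βxᵢ)²/(2·2) − β²/(2·9) + const.
Setting the derivative to zero: Σxᵢ(yᵢ − βxᵢ)/2 − β/9 = 0, so β = Σxᵢyᵢ / (Σxᵢ² + σ²/τ²).
Σxᵢyᵢ = 2·7 + 5·20 + 4·14 + 3·9 = 197; Σxᵢ² = 54; σ²/τ² = 2/9.
β̂_MAP = 197 / (54 + 2/9) = 197/(488/9) = 1773/488 ≈ 3.633.

β̂_MAP = 3.633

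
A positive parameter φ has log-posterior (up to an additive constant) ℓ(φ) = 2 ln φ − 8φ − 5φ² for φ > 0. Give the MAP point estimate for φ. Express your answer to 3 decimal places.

φ̂_MAP = 0.200

ℓ'(φ) = 2/φ − 8 − 10φ. Setting this to zero and multiplying by φ: 10φ² + 8φ − 2 = 0.
φ = (−8 + √(8² + 4·10·2)) / (2·10) = (−8 + √144) / 20 = (−8 + 12)/20 = 1/5.
ℓ''(φ) = −2/φ² − 10 < 0, confirming a maximum.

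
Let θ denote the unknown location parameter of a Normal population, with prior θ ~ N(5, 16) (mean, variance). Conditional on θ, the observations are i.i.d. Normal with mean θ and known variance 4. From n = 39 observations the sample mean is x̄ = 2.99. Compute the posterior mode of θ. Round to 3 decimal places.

n = 39, x̄ = 2.99.
For a Normal prior and Normal likelihood with known variance, the posterior is Normal; its mode equals its mean, the precision-weighted average.
Prior precision 1/σ₀² = 1/16 = 0.0625; data precision n/σ² = 39/4 = 9.75.
θ̂ = (0.0625·5 + 9.75·2.99) / (0.0625 + 9.75) = 29.465/9.8125 = 11786/3925 ≈ 3.003.

θ̂_MAP = 3.003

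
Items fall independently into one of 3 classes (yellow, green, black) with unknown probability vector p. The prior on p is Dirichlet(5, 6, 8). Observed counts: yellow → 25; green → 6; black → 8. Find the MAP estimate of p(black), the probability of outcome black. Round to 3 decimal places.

The posterior is Dirichlet(αᵢ + nᵢ) = Dirichlet(30, 12, 16).
For a Dirichlet(a₁,…,a_K) with all aᵢ > 1, the mode has j-th component (aⱼ − 1)/(Σaᵢ − K).
Here Σaᵢ = 58 and K = 3, so p(black) = (16 − 1)/(58 − 3) = 15/55 ≈ 0.273.

MAP estimate of p(black) = 0.273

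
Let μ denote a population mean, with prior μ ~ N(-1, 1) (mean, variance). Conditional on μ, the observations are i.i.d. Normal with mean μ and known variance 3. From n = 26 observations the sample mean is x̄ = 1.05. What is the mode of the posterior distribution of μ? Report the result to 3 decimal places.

μ̂_MAP = 0.838

n = 26, x̄ = 1.05.
For a Normal prior and Normal likelihood with known variance, the posterior is Normal; its mode equals its mean, the precision-weighted average.
Prior precision 1/σ₀² = 1/1 = 1; data precision n/σ² = 26/3.
μ̂ = (1·(-1) + (26/3)·1.05) / (1 + 26/3) = 8.1/(29/3) = 243/290 ≈ 0.838.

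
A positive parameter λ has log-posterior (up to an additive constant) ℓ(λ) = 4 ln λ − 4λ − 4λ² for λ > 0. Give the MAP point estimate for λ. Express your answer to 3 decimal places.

λ̂_MAP = 0.500

ℓ'(λ) = 4/λ − 4 − 8λ. Setting this to zero and multiplying by λ: 8λ² + 4λ − 4 = 0.
λ = (−4 + √(4² + 4·8·4)) / (2·8) = (−4 + √144) / 16 = (−4 + 12)/16 = 1/2.
ℓ''(λ) = −4/λ² − 8 < 0, confirming a maximum.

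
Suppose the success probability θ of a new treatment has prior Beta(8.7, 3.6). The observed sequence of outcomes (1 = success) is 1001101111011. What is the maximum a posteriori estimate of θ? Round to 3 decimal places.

Prior: Beta(8.7, 3.6).
Data: 9 successes in 13 trials (from the sequence). The binomial likelihood contributes θ^9(1−θ)^4, so the posterior is Beta(8.7+9, 3.6+4) = Beta(17.7, 7.6).
For Beta(a, b) with a, b > 1 the mode is (a−1)/(a+b−2) = 16.7/23.3 ≈ 0.717.

θ̂_MAP = 0.717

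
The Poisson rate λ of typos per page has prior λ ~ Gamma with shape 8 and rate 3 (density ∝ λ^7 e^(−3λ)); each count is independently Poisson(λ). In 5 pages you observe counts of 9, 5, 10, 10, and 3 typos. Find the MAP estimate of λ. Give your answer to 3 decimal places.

λ̂_MAP = 5.500

Σxᵢ = 9+5+10+10+3 = 37, with n = 5.
Posterior ∝ λ^7e^(−3λ) · λ^37e^(−5λ) = λ^44e^(−8λ), i.e. Gamma(shape=45, rate=8).
The mode of a Gamma(a, b) with a ≥ 1 (shape–rate) is (a−1)/b = 44/8 ≈ 5.500.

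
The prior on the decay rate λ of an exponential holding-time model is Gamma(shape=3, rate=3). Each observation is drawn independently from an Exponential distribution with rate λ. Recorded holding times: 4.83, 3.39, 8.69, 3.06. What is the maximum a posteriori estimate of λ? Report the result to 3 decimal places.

The Exponential(rate=λ) likelihood is ∝ λ^n e^(−λΣtᵢ). Here n = 4 and Σtᵢ = 4.83 + 3.39 + 8.69 + 3.06 = 19.97.
Posterior ∝ λ^2e^(−3λ) · λ^4e^(−19.97λ) = λ^6e^(−22.97λ), i.e. Gamma(7, 22.97).
Mode = (a−1)/b = 6/22.97 ≈ 0.261.

λ̂_MAP = 0.261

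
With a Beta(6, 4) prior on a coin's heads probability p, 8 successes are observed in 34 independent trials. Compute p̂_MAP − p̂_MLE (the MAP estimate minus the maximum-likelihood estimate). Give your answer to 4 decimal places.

MAP − MLE = 0.0742

Posterior is Beta(14, 30); MAP = (14−1)/(44−2) = 13/42 ≈ 0.30952.
MLE ignores the prior: p̂_MLE = k/n = 8/34 ≈ 0.23529.
Difference = 13/42 − 8/34 = 53/714 ≈ 0.0742.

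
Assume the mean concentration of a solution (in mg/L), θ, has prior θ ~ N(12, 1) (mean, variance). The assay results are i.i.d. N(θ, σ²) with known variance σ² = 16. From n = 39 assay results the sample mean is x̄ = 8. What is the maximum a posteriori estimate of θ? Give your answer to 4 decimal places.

θ̂_MAP = 9.1636

n = 39, x̄ = 8.
For a Normal prior and Normal likelihood with known variance, the posterior is Normal; its mode equals its mean, the precision-weighted average.
Prior precision 1/σ₀² = 1/1 = 1; data precision n/σ² = 39/16 = 2.4375.
θ̂ = (1·12 + 2.4375·8) / (1 + 2.4375) = 31.5/3.4375 = 504/55 ≈ 9.1636.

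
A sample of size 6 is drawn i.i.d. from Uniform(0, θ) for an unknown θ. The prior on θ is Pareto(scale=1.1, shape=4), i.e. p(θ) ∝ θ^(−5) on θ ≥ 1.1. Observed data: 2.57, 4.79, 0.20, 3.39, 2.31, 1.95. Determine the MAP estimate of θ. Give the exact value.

θ̂_MAP = 4.79

The Uniform(0, θ) likelihood is θ^(−n) for θ ≥ max(xᵢ), zero otherwise. Here max(xᵢ) = 4.79.
Posterior ∝ θ^(−5) · θ^(−6) = θ^(−11) on θ ≥ max(1.1, 4.79) = 4.79.
This density is strictly decreasing in θ, so the posterior mode lies at the lower boundary of the support.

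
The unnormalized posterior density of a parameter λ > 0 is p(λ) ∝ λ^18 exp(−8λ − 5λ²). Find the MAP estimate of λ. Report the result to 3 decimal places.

ℓ'(λ) = 18/λ − 8 − 10λ. Setting this to zero and multiplying by λ: 10λ² + 8λ − 18 = 0.
λ = (−8 + √(8² + 4·10·18)) / (2·10) = (−8 + √784) / 20 = (−8 + 28)/20 = 1.
ℓ''(λ) = −18/λ² − 10 < 0, confirming a maximum.

λ̂_MAP = 1.000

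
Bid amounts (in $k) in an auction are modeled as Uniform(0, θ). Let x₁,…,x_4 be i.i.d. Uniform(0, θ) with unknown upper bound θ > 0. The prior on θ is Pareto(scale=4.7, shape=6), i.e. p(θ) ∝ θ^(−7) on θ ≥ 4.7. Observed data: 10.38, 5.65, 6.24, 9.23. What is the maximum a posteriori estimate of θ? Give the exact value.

The Uniform(0, θ) likelihood is θ^(−n) for θ ≥ max(xᵢ), zero otherwise. Here max(xᵢ) = 10.38.
Posterior ∝ θ^(−7) · θ^(−4) = θ^(−11) on θ ≥ max(4.7, 10.38) = 10.38.
This density is strictly decreasing in θ, so the posterior mode lies at the lower boundary of the support.

θ̂_MAP = 10.38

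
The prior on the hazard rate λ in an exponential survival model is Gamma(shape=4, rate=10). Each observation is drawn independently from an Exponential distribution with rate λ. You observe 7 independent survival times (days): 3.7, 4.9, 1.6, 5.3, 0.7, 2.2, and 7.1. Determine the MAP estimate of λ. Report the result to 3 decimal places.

The Exponential(rate=λ) likelihood is ∝ λ^n e^(−λΣtᵢ). Here n = 7 and Σtᵢ = 3.7 + 4.9 + 1.6 + 5.3 + 0.7 + 2.2 + 7.1 = 25.5.
Posterior ∝ λ^3e^(−10λ) · λ^7e^(−25.5λ) = λ^10e^(−35.5λ), i.e. Gamma(11, 35.5).
Mode = (a−1)/b = 10/35.5 ≈ 0.282.

λ̂_MAP = 0.282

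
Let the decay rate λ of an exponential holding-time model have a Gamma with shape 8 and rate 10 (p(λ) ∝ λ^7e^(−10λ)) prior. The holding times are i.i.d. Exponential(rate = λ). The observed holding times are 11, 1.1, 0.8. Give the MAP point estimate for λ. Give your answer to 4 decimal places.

The Exponential(rate=λ) likelihood is ∝ λ^n e^(−λΣtᵢ). Here n = 3 and Σtᵢ = 11 + 1.1 + 0.8 = 12.9.
Posterior ∝ λ^7e^(−10λ) · λ^3e^(−12.9λ) = λ^10e^(−22.9λ), i.e. Gamma(11, 22.9).
Mode = (a−1)/b = 10/22.9 ≈ 0.4367.

λ̂_MAP = 0.4367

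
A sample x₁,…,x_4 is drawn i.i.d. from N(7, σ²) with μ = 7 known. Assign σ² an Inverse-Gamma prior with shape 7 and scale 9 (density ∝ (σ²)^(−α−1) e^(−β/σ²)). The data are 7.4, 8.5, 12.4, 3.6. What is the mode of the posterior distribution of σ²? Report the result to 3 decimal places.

σ̂²_MAP = 3.057

Sum of squared deviations about the known mean: SS = (7.4−7)² + (8.5−7)² + (12.4−7)² + (3.6−7)² = 43.13.
The Normal likelihood contributes (σ²)^(−n/2) exp(−SS/(2σ²)), so the posterior is Inverse-Gamma(α + n/2, β + SS/2) = Inverse-Gamma(9, 30.565).
The mode of Inverse-Gamma(a, b) is b/(a+1) = 30.565/10 ≈ 3.057.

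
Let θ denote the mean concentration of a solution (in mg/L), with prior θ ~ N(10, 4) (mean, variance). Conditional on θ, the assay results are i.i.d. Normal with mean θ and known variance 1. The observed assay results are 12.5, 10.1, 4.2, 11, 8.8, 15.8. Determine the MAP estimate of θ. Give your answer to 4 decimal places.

n = 6; x̄ = (12.5 + 10.1 + 4.2 + 11 + 8.8 + 15.8)/6 = 62.4/6 = 10.4.
For a Normal prior and Normal likelihood with known variance, the posterior is Normal; its mode equals its mean, the precision-weighted average.
Prior precision 1/σ₀² = 1/4 = 0.25; data precision n/σ² = 6/1 = 6.
θ̂ = (0.25·10 + 6·10.4) / (0.25 + 6) = 64.9/6.25 = 10.3840.

θ̂_MAP = 10.3840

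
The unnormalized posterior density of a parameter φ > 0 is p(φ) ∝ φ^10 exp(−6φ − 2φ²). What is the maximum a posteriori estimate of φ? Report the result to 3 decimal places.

φ̂_MAP = 1.000

ℓ'(φ) = 10/φ − 6 − 4φ. Setting this to zero and multiplying by φ: 4φ² + 6φ − 10 = 0.
φ = (−6 + √(6² + 4·4·10)) / (2·4) = (−6 + √196) / 8 = (−6 + 14)/8 = 1.
ℓ''(φ) = −10/φ² − 4 < 0, confirming a maximum.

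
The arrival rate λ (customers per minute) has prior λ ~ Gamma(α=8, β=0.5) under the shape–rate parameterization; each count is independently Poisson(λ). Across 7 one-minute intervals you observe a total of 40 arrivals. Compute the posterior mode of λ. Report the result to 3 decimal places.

Σxᵢ = 40, n = 7.
Posterior ∝ λ^7e^(−0.5λ) · λ^40e^(−7λ) = λ^47e^(−7.5λ), i.e. Gamma(shape=48, rate=7.5).
The mode of a Gamma(a, b) with a ≥ 1 (shape–rate) is (a−1)/b = 47/7.5 ≈ 6.267.

λ̂_MAP = 6.267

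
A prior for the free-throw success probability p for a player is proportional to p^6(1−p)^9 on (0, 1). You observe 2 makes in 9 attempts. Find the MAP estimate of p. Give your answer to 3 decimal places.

p̂_MAP = 0.333

The prior density ∝ p^6(1−p)^9 is the kernel of Beta(7, 10).
Data: 2 successes in 9 trials. The binomial likelihood contributes p^2(1−p)^7, so the posterior is Beta(7+2, 10+7) = Beta(9, 17).
For Beta(a, b) with a, b > 1 the mode is (a−1)/(a+b−2) = 8/24 ≈ 0.333.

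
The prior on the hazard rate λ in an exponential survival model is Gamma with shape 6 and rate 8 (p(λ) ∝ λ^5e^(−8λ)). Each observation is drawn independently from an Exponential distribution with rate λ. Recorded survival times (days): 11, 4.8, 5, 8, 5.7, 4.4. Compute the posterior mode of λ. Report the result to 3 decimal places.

The Exponential(rate=λ) likelihood is ∝ λ^n e^(−λΣtᵢ). Here n = 6 and Σtᵢ = 11 + 4.8 + 5 + 8 + 5.7 + 4.4 = 38.9.
Posterior ∝ λ^5e^(−8λ) · λ^6e^(−38.9λ) = λ^11e^(−46.9λ), i.e. Gamma(12, 46.9).
Mode = (a−1)/b = 11/46.9 ≈ 0.235.

λ̂_MAP = 0.235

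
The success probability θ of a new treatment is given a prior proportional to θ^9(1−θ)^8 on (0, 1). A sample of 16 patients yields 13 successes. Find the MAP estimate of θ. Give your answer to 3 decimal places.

The prior density ∝ θ^9(1−θ)^8 is the kernel of Beta(10, 9).
Data: 13 successes in 16 trials. The binomial likelihood contributes θ^13(1−θ)^3, so the posterior is Beta(10+13, 9+3) = Beta(23, 12).
For Beta(a, b) with a, b > 1 the mode is (a−1)/(a+b−2) = 22/33 ≈ 0.667.

θ̂_MAP = 0.667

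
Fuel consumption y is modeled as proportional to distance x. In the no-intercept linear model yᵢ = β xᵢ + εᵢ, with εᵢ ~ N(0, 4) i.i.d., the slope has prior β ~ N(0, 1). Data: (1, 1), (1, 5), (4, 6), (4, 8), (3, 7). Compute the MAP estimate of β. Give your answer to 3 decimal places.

log p(β | y) = −Σ(yᵢ − βxᵢ)²/(2·4) − β²/(2·1) + const.
Setting the derivative to zero: Σxᵢ(yᵢ − βxᵢ)/4 − β/1 = 0, so β = Σxᵢyᵢ / (Σxᵢ² + σ²/τ²).
Σxᵢyᵢ = 1·1 + 1·5 + 4·6 + 4·8 + 3·7 = 83; Σxᵢ² = 43; σ²/τ² = 4.
β̂_MAP = 83 / (43 + 4) = 83/47 ≈ 1.766.

β̂_MAP = 1.766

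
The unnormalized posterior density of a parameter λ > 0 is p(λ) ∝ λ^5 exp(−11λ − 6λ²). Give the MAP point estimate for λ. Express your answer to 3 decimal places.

ℓ'(λ) = 5/λ − 11 − 12λ. Setting this to zero and multiplying by λ: 12λ² + 11λ − 5 = 0.
λ = (−11 + √(11² + 4·12·5)) / (2·12) = (−11 + √361) / 24 = (−11 + 19)/24 = 1/3.
ℓ''(λ) = −5/λ² − 12 < 0, confirming a maximum.

λ̂_MAP = 0.333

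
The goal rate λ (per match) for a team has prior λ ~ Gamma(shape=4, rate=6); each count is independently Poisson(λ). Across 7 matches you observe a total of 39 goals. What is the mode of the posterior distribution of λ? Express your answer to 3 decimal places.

λ̂_MAP = 3.231

Σxᵢ = 39, n = 7.
Posterior ∝ λ^3e^(−6λ) · λ^39e^(−7λ) = λ^42e^(−13λ), i.e. Gamma(shape=43, rate=13).
The mode of a Gamma(a, b) with a ≥ 1 (shape–rate) is (a−1)/b = 42/13 ≈ 3.231.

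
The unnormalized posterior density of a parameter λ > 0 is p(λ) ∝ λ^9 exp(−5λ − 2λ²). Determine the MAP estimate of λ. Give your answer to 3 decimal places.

λ̂_MAP = 1.000

ℓ'(λ) = 9/λ − 5 − 4λ. Setting this to zero and multiplying by λ: 4λ² + 5λ − 9 = 0.
λ = (−5 + √(5² + 4·4·9)) / (2·4) = (−5 + √169) / 8 = (−5 + 13)/8 = 1.
ℓ''(λ) = −9/λ² − 4 < 0, confirming a maximum.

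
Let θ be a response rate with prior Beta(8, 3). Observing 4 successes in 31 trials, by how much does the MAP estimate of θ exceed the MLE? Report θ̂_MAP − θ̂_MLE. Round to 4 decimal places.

MAP − MLE = 0.1460

Posterior is Beta(12, 30); MAP = (12−1)/(42−2) = 11/40 ≈ 0.27500.
MLE ignores the prior: θ̂_MLE = k/n = 4/31 ≈ 0.12903.
Difference = 11/40 − 4/31 = 181/1240 ≈ 0.1460.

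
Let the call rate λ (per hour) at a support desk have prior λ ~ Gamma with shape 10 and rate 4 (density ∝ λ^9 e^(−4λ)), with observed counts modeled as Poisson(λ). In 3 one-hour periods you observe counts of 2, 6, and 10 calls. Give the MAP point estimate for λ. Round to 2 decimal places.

Σxᵢ = 2+6+10 = 18, with n = 3.
Posterior ∝ λ^9e^(−4λ) · λ^18e^(−3λ) = λ^27e^(−7λ), i.e. Gamma(shape=28, rate=7).
The mode of a Gamma(a, b) with a ≥ 1 (shape–rate) is (a−1)/b = 27/7 ≈ 3.86.

λ̂_MAP = 3.86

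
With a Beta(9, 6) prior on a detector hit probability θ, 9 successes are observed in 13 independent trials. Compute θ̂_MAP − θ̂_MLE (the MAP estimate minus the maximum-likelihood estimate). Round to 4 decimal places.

MAP − MLE = -0.0385

Posterior is Beta(18, 10); MAP = (18−1)/(28−2) = 17/26 ≈ 0.65385.
MLE ignores the prior: θ̂_MLE = k/n = 9/13 ≈ 0.69231.
Difference = 17/26 − 9/13 = -1/26 ≈ -0.0385.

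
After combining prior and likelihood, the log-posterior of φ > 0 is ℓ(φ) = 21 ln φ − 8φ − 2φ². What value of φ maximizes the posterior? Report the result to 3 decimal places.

ℓ'(φ) = 21/φ − 8 − 4φ. Setting this to zero and multiplying by φ: 4φ² + 8φ − 21 = 0.
φ = (−8 + √(8² + 4·4·21)) / (2·4) = (−8 + √400) / 8 = (−8 + 20)/8 = 3/2.
ℓ''(φ) = −21/φ² − 4 < 0, confirming a maximum.

φ̂_MAP = 1.500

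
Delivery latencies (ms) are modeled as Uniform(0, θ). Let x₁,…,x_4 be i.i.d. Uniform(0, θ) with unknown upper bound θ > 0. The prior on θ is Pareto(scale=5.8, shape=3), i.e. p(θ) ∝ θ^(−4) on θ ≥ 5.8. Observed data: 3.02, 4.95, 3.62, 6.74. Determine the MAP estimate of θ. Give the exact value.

The Uniform(0, θ) likelihood is θ^(−n) for θ ≥ max(xᵢ), zero otherwise. Here max(xᵢ) = 6.74.
Posterior ∝ θ^(−4) · θ^(−4) = θ^(−8) on θ ≥ max(5.8, 6.74) = 6.74.
This density is strictly decreasing in θ, so the posterior mode lies at the lower boundary of the support.

θ̂_MAP = 6.74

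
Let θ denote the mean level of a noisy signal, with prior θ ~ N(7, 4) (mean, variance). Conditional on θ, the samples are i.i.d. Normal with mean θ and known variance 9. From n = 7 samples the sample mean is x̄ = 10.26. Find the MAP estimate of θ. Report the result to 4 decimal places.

θ̂_MAP = 9.4670

n = 7, x̄ = 10.26.
For a Normal prior and Normal likelihood with known variance, the posterior is Normal; its mode equals its mean, the precision-weighted average.
Prior precision 1/σ₀² = 1/4 = 0.25; data precision n/σ² = 7/9.
θ̂ = (0.25·7 + (7/9)·10.26) / (0.25 + 7/9) = 9.73/(37/36) = 8757/925 ≈ 9.4670.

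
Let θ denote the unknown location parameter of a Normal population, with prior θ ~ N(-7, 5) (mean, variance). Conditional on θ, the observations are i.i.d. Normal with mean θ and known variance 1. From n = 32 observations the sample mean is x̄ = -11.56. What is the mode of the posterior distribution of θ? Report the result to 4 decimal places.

n = 32, x̄ = -11.56.
For a Normal prior and Normal likelihood with known variance, the posterior is Normal; its mode equals its mean, the precision-weighted average.
Prior precision 1/σ₀² = 1/5 = 0.2; data precision n/σ² = 32/1 = 32.
θ̂ = (0.2·(-7) + 32·(-11.56)) / (0.2 + 32) = (-371.32)/32.2 = -9283/805 ≈ -11.5317.

θ̂_MAP = -11.5317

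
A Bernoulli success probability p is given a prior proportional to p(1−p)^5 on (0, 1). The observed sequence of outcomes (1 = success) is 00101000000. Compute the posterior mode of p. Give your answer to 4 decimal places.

p̂_MAP = 0.1765

The prior density ∝ p(1−p)^5 is the kernel of Beta(2, 6).
Data: 2 successes in 11 trials (from the sequence). The binomial likelihood contributes p^2(1−p)^9, so the posterior is Beta(2+2, 6+9) = Beta(4, 15).
For Beta(a, b) with a, b > 1 the mode is (a−1)/(a+b−2) = 3/17 ≈ 0.1765.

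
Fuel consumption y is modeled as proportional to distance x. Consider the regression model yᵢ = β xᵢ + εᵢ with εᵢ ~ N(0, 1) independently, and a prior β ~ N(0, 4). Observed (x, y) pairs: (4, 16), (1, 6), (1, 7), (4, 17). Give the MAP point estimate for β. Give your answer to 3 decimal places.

log p(β | y) = −Σ(yᵢ − βxᵢ)²/(2·1) − β²/(2·4) + const.
Setting the derivative to zero: Σxᵢ(yᵢ − βxᵢ)/1 − β/4 = 0, so β = Σxᵢyᵢ / (Σxᵢ² + σ²/τ²).
Σxᵢyᵢ = 4·16 + 1·6 + 1·7 + 4·17 = 145; Σxᵢ² = 34; σ²/τ² = 0.25.
β̂_MAP = 145 / (34 + 0.25) = 145/34.25 ≈ 4.234.

β̂_MAP = 4.234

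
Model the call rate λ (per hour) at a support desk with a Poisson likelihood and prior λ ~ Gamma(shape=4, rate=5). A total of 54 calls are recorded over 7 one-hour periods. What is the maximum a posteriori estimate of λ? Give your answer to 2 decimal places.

λ̂_MAP = 4.75

Σxᵢ = 54, n = 7.
Posterior ∝ λ^3e^(−5λ) · λ^54e^(−7λ) = λ^57e^(−12λ), i.e. Gamma(shape=58, rate=12).
The mode of a Gamma(a, b) with a ≥ 1 (shape–rate) is (a−1)/b = 57/12 ≈ 4.75.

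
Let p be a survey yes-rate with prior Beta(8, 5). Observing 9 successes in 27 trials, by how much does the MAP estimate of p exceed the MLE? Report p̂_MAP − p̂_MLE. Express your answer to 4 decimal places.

MAP − MLE = 0.0877

Posterior is Beta(17, 23); MAP = (17−1)/(40−2) = 16/38 ≈ 0.42105.
MLE ignores the prior: p̂_MLE = k/n = 9/27 ≈ 0.33333.
Difference = 16/38 − 9/27 = 5/57 ≈ 0.0877.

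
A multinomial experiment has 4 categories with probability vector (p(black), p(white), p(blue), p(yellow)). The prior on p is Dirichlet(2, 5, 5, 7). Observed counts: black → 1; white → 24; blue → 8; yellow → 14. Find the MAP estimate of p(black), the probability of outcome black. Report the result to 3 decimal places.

The posterior is Dirichlet(αᵢ + nᵢ) = Dirichlet(3, 29, 13, 21).
For a Dirichlet(a₁,…,a_K) with all aᵢ > 1, the mode has j-th component (aⱼ − 1)/(Σaᵢ − K).
Here Σaᵢ = 66 and K = 4, so p(black) = (3 − 1)/(66 − 4) = 2/62 ≈ 0.032.

MAP estimate of p(black) = 0.032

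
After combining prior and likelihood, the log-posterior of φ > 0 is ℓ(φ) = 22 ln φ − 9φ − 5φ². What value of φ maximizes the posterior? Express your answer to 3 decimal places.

ℓ'(φ) = 22/φ − 9 − 10φ. Setting this to zero and multiplying by φ: 10φ² + 9φ − 22 = 0.
φ = (−9 + √(9² + 4·10·22)) / (2·10) = (−9 + √961) / 20 = (−9 + 31)/20 = 11/10.
ℓ''(φ) = −22/φ² − 10 < 0, confirming a maximum.

φ̂_MAP = 1.100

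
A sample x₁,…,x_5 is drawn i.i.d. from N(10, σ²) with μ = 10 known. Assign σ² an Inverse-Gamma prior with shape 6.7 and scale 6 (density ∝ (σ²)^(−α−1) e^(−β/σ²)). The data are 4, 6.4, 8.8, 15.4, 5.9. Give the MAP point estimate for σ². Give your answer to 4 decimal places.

σ̂²_MAP = 5.3123

Sum of squared deviations about the known mean: SS = (4−10)² + (6.4−10)² + (8.8−10)² + (15.4−10)² + (5.9−10)² = 96.37.
The Normal likelihood contributes (σ²)^(−n/2) exp(−SS/(2σ²)), so the posterior is Inverse-Gamma(α + n/2, β + SS/2) = Inverse-Gamma(9.2, 54.185).
The mode of Inverse-Gamma(a, b) is b/(a+1) = 54.185/10.2 ≈ 5.3123.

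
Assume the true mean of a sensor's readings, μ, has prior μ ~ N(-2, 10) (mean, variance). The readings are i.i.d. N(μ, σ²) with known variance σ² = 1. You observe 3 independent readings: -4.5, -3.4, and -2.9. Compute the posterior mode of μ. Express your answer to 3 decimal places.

μ̂_MAP = -3.548

n = 3; x̄ = ((-4.5) + (-3.4) + (-2.9))/3 = -10.8/3 = -3.6.
For a Normal prior and Normal likelihood with known variance, the posterior is Normal; its mode equals its mean, the precision-weighted average.
Prior precision 1/σ₀² = 1/10 = 0.1; data precision n/σ² = 3/1 = 3.
μ̂ = (0.1·(-2) + 3·(-3.6)) / (0.1 + 3) = (-11)/3.1 = -110/31 ≈ -3.548.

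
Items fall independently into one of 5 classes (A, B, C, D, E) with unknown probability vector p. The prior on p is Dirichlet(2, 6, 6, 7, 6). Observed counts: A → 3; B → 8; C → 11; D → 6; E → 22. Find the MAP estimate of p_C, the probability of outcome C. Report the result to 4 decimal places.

MAP estimate of p_C = 0.2222

The posterior is Dirichlet(αᵢ + nᵢ) = Dirichlet(5, 14, 17, 13, 28).
For a Dirichlet(a₁,…,a_K) with all aᵢ > 1, the mode has j-th component (aⱼ − 1)/(Σaᵢ − K).
Here Σaᵢ = 77 and K = 5, so p_C = (17 − 1)/(77 − 5) = 16/72 ≈ 0.2222.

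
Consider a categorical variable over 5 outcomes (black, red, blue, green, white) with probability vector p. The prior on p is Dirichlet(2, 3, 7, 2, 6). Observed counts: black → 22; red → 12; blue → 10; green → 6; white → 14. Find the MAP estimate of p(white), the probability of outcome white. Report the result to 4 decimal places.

MAP estimate of p(white) = 0.2405

The posterior is Dirichlet(αᵢ + nᵢ) = Dirichlet(24, 15, 17, 8, 20).
For a Dirichlet(a₁,…,a_K) with all aᵢ > 1, the mode has j-th component (aⱼ − 1)/(Σaᵢ − K).
Here Σaᵢ = 84 and K = 5, so p(white) = (20 − 1)/(84 − 5) = 19/79 ≈ 0.2405.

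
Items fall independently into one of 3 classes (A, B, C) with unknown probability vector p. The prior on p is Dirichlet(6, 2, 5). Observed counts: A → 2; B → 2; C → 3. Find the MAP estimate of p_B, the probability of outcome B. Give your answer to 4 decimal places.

MAP estimate of p_B = 0.1765

The posterior is Dirichlet(αᵢ + nᵢ) = Dirichlet(8, 4, 8).
For a Dirichlet(a₁,…,a_K) with all aᵢ > 1, the mode has j-th component (aⱼ − 1)/(Σaᵢ − K).
Here Σaᵢ = 20 and K = 3, so p_B = (4 − 1)/(20 − 3) = 3/17 ≈ 0.1765.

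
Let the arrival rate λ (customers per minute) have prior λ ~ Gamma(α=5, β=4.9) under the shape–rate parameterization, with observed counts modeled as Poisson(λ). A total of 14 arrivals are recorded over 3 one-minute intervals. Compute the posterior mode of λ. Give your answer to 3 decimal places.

λ̂_MAP = 2.278

Σxᵢ = 14, n = 3.
Posterior ∝ λ^4e^(−4.9λ) · λ^14e^(−3λ) = λ^18e^(−7.9λ), i.e. Gamma(shape=19, rate=7.9).
The mode of a Gamma(a, b) with a ≥ 1 (shape–rate) is (a−1)/b = 18/7.9 ≈ 2.278.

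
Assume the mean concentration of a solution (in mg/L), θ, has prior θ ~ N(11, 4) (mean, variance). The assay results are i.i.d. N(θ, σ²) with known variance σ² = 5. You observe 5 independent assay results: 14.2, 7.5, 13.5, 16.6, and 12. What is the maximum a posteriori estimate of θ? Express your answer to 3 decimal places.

n = 5; x̄ = (14.2 + 7.5 + 13.5 + 16.6 + 12)/5 = 63.8/5 = 12.76.
For a Normal prior and Normal likelihood with known variance, the posterior is Normal; its mode equals its mean, the precision-weighted average.
Prior precision 1/σ₀² = 1/4 = 0.25; data precision n/σ² = 5/5 = 1.
θ̂ = (0.25·11 + 1·12.76) / (0.25 + 1) = 15.51/1.25 = 12.408.

θ̂_MAP = 12.408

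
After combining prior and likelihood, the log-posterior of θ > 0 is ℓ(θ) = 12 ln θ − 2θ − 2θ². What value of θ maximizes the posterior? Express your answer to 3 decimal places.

ℓ'(θ) = 12/θ − 2 − 4θ. Setting this to zero and multiplying by θ: 4θ² + 2θ − 12 = 0.
θ = (−2 + √(2² + 4·4·12)) / (2·4) = (−2 + √196) / 8 = (−2 + 14)/8 = 3/2.
ℓ''(θ) = −12/θ² − 4 < 0, confirming a maximum.

θ̂_MAP = 1.500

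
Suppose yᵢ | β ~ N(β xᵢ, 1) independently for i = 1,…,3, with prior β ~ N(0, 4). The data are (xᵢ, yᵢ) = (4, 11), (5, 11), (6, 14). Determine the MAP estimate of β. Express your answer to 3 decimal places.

log p(β | y) = −Σ(yᵢ − βxᵢ)²/(2·1) − β²/(2·4) + const.
Setting the derivative to zero: Σxᵢ(yᵢ − βxᵢ)/1 − β/4 = 0, so β = Σxᵢyᵢ / (Σxᵢ² + σ²/τ²).
Σxᵢyᵢ = 4·11 + 5·11 + 6·14 = 183; Σxᵢ² = 77; σ²/τ² = 0.25.
β̂_MAP = 183 / (77 + 0.25) = 183/77.25 ≈ 2.369.

β̂_MAP = 2.369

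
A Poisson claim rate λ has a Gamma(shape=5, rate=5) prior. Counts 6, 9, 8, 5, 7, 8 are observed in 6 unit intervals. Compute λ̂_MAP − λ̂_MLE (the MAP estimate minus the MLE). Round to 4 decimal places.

MAP − MLE = -2.8939

Σxᵢ = 43. Posterior is Gamma(48, 11); MAP = (48−1)/11 = 47/11 ≈ 4.27273.
MLE = x̄ = 43/6 ≈ 7.16667.
Difference = 47/11 − 43/6 = -191/66 ≈ -2.8939.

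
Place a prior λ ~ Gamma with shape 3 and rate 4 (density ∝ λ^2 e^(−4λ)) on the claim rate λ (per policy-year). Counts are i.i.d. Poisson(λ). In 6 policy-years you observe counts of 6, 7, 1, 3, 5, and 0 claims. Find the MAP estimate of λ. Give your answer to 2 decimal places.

Σxᵢ = 6+7+1+3+5+0 = 22, with n = 6.
Posterior ∝ λ^2e^(−4λ) · λ^22e^(−6λ) = λ^24e^(−10λ), i.e. Gamma(shape=25, rate=10).
The mode of a Gamma(a, b) with a ≥ 1 (shape–rate) is (a−1)/b = 24/10 ≈ 2.40.

λ̂_MAP = 2.40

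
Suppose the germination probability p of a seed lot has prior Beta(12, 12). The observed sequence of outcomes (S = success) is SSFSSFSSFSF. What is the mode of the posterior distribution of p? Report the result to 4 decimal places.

Prior: Beta(12, 12).
Data: 7 successes in 11 trials (from the sequence). The binomial likelihood contributes p^7(1−p)^4, so the posterior is Beta(12+7, 12+4) = Beta(19, 16).
For Beta(a, b) with a, b > 1 the mode is (a−1)/(a+b−2) = 18/33 ≈ 0.5455.

p̂_MAP = 0.5455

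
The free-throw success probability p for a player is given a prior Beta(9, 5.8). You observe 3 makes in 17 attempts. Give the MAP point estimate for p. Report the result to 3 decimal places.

Prior: Beta(9, 5.8).
Data: 3 successes in 17 trials. The binomial likelihood contributes p^3(1−p)^14, so the posterior is Beta(9+3, 5.8+14) = Beta(12, 19.8).
For Beta(a, b) with a, b > 1 the mode is (a−1)/(a+b−2) = 11/29.8 ≈ 0.369.

p̂_MAP = 0.369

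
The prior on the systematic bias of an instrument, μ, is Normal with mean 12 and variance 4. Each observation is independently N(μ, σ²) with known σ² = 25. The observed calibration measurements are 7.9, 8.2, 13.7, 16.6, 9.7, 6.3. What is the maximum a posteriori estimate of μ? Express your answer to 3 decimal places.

μ̂_MAP = 11.216

n = 6; x̄ = (7.9 + 8.2 + 13.7 + 16.6 + 9.7 + 6.3)/6 = 62.4/6 = 10.4.
For a Normal prior and Normal likelihood with known variance, the posterior is Normal; its mode equals its mean, the precision-weighted average.
Prior precision 1/σ₀² = 1/4 = 0.25; data precision n/σ² = 6/25 = 0.24.
μ̂ = (0.25·12 + 0.24·10.4) / (0.25 + 0.24) = 5.496/0.49 = 2748/245 ≈ 11.216.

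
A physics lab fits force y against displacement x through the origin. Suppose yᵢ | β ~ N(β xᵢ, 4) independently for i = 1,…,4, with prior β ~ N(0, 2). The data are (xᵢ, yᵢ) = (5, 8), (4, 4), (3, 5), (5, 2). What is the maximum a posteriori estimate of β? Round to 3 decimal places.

log p(β | y) = −Σ(yᵢ − βxᵢ)²/(2·4) − β²/(2·2) + const.
Setting the derivative to zero: Σxᵢ(yᵢ − βxᵢ)/4 − β/2 = 0, so β = Σxᵢyᵢ / (Σxᵢ² + σ²/τ²).
Σxᵢyᵢ = 5·8 + 4·4 + 3·5 + 5·2 = 81; Σxᵢ² = 75; σ²/τ² = 2.
β̂_MAP = 81 / (75 + 2) = 81/77 ≈ 1.052.

β̂_MAP = 1.052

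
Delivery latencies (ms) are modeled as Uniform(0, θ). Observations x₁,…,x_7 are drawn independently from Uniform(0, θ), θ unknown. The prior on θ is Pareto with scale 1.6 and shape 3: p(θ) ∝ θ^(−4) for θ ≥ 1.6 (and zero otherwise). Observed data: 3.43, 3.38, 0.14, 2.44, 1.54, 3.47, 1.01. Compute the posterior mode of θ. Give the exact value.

The Uniform(0, θ) likelihood is θ^(−n) for θ ≥ max(xᵢ), zero otherwise. Here max(xᵢ) = 3.47.
Posterior ∝ θ^(−4) · θ^(−7) = θ^(−11) on θ ≥ max(1.6, 3.47) = 3.47.
This density is strictly decreasing in θ, so the posterior mode lies at the lower boundary of the support.

θ̂_MAP = 3.47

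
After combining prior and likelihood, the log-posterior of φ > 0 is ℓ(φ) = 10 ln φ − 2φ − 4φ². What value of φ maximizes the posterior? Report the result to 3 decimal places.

ℓ'(φ) = 10/φ − 2 − 8φ. Setting this to zero and multiplying by φ: 8φ² + 2φ − 10 = 0.
φ = (−2 + √(2² + 4·8·10)) / (2·8) = (−2 + √324) / 16 = (−2 + 18)/16 = 1.
ℓ''(φ) = −10/φ² − 8 < 0, confirming a maximum.

φ̂_MAP = 1.000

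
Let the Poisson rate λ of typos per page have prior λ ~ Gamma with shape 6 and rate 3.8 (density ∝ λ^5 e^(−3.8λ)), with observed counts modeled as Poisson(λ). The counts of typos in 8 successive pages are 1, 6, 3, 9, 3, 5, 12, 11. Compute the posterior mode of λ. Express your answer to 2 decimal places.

λ̂_MAP = 4.66

Σxᵢ = 1+6+3+9+3+5+12+11 = 50, with n = 8.
Posterior ∝ λ^5e^(−3.8λ) · λ^50e^(−8λ) = λ^55e^(−11.8λ), i.e. Gamma(shape=56, rate=11.8).
The mode of a Gamma(a, b) with a ≥ 1 (shape–rate) is (a−1)/b = 55/11.8 ≈ 4.66.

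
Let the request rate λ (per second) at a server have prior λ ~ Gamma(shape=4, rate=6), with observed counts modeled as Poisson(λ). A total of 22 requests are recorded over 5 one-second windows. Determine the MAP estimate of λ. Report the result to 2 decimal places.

λ̂_MAP = 2.27

Σxᵢ = 22, n = 5.
Posterior ∝ λ^3e^(−6λ) · λ^22e^(−5λ) = λ^25e^(−11λ), i.e. Gamma(shape=26, rate=11).
The mode of a Gamma(a, b) with a ≥ 1 (shape–rate) is (a−1)/b = 25/11 ≈ 2.27.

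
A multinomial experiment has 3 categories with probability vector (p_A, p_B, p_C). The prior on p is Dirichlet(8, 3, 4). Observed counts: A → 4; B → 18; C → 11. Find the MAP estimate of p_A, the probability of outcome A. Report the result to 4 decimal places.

MAP estimate of p_A = 0.2444

The posterior is Dirichlet(αᵢ + nᵢ) = Dirichlet(12, 21, 15).
For a Dirichlet(a₁,…,a_K) with all aᵢ > 1, the mode has j-th component (aⱼ − 1)/(Σaᵢ − K).
Here Σaᵢ = 48 and K = 3, so p_A = (12 − 1)/(48 − 3) = 11/45 ≈ 0.2444.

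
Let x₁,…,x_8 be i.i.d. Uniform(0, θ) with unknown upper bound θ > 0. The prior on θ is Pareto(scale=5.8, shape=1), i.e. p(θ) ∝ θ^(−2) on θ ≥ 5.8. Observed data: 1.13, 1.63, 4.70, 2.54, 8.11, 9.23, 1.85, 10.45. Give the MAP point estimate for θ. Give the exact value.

The Uniform(0, θ) likelihood is θ^(−n) for θ ≥ max(xᵢ), zero otherwise. Here max(xᵢ) = 10.45.
Posterior ∝ θ^(−2) · θ^(−8) = θ^(−10) on θ ≥ max(5.8, 10.45) = 10.45.
This density is strictly decreasing in θ, so the posterior mode lies at the lower boundary of the support.

θ̂_MAP = 10.45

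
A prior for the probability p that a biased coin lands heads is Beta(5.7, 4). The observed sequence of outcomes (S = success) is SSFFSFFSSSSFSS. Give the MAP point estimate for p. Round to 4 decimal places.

Prior: Beta(5.7, 4).
Data: 9 successes in 14 trials (from the sequence). The binomial likelihood contributes p^9(1−p)^5, so the posterior is Beta(5.7+9, 4+5) = Beta(14.7, 9).
For Beta(a, b) with a, b > 1 the mode is (a−1)/(a+b−2) = 13.7/21.7 ≈ 0.6313.

p̂_MAP = 0.6313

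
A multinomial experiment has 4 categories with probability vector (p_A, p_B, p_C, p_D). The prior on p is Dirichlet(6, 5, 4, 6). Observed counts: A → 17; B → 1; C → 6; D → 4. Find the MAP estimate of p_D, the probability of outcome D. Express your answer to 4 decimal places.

MAP estimate of p_D = 0.2000

The posterior is Dirichlet(αᵢ + nᵢ) = Dirichlet(23, 6, 10, 10).
For a Dirichlet(a₁,…,a_K) with all aᵢ > 1, the mode has j-th component (aⱼ − 1)/(Σaᵢ − K).
Here Σaᵢ = 49 and K = 4, so p_D = (10 − 1)/(49 − 4) = 9/45 ≈ 0.2000.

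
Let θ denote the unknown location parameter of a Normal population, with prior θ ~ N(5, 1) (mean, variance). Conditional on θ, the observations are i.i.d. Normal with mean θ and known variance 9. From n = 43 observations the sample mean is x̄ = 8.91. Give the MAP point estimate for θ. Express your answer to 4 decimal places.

θ̂_MAP = 8.2333

n = 43, x̄ = 8.91.
For a Normal prior and Normal likelihood with known variance, the posterior is Normal; its mode equals its mean, the precision-weighted average.
Prior precision 1/σ₀² = 1/1 = 1; data precision n/σ² = 43/9.
θ̂ = (1·5 + (43/9)·8.91) / (1 + 43/9) = 47.57/(52/9) = 42813/5200 ≈ 8.2333.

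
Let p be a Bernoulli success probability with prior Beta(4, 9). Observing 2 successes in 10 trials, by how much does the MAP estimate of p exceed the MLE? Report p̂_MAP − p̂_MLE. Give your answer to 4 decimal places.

Posterior is Beta(6, 17); MAP = (6−1)/(23−2) = 5/21 ≈ 0.23810.
MLE ignores the prior: p̂_MLE = k/n = 2/10 ≈ 0.20000.
Difference = 5/21 − 2/10 = 4/105 ≈ 0.0381.

MAP − MLE = 0.0381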